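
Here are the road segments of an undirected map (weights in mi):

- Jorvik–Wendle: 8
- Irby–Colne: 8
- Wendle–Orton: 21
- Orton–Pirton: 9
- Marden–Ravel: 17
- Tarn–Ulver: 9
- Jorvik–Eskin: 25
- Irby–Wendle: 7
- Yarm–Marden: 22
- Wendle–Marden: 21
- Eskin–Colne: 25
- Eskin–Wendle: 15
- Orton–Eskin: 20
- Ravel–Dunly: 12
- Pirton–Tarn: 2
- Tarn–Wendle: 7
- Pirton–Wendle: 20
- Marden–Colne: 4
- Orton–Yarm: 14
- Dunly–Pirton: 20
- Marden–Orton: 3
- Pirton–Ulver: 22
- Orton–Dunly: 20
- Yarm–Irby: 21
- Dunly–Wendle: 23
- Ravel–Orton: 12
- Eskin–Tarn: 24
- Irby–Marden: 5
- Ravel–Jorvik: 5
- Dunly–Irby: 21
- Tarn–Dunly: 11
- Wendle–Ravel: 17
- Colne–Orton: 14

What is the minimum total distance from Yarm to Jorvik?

31 mi

Candidate routes:
Yarm–Orton–Ravel–Jorvik: 14+12+5 = 31
Yarm–Irby–Wendle–Jorvik: 21+7+8 = 36
The minimum is 31 mi via Yarm–Orton–Ravel–Jorvik.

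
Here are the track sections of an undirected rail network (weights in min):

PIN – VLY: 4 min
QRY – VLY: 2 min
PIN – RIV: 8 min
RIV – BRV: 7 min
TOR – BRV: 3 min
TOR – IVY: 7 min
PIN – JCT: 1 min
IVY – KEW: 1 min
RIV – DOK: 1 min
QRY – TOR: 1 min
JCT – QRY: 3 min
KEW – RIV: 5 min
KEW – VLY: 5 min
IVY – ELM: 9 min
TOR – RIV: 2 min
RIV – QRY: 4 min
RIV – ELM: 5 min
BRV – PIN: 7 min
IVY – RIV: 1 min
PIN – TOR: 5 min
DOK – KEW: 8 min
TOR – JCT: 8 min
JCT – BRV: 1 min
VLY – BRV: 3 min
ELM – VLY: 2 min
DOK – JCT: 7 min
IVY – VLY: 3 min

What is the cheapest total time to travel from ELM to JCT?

Compare a few routes:
ELM → VLY → QRY → JCT: 2+2+3 = 7
ELM → VLY → QRY → TOR → BRV → JCT: 2+2+1+3+1 = 9
ELM → VLY → PIN → JCT: 2+4+1 = 7
ELM → VLY → BRV → JCT: 2+3+1 = 6
The minimum is 6 min via ELM → VLY → BRV → JCT.

6 min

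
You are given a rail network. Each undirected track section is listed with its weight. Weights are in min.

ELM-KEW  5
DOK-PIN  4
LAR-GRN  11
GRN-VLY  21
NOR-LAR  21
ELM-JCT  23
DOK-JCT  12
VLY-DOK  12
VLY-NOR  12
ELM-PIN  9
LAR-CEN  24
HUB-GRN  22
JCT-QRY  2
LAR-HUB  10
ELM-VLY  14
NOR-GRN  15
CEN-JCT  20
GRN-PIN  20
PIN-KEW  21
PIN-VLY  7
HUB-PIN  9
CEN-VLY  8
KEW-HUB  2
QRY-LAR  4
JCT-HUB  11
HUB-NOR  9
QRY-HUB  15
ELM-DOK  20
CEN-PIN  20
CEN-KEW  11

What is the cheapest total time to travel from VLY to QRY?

Candidate routes:
VLY - DOK - JCT - QRY: 12+12+2 = 26
VLY - PIN - DOK - JCT - QRY: 7+4+12+2 = 25
The minimum is 25 min via VLY - PIN - DOK - JCT - QRY.

25 min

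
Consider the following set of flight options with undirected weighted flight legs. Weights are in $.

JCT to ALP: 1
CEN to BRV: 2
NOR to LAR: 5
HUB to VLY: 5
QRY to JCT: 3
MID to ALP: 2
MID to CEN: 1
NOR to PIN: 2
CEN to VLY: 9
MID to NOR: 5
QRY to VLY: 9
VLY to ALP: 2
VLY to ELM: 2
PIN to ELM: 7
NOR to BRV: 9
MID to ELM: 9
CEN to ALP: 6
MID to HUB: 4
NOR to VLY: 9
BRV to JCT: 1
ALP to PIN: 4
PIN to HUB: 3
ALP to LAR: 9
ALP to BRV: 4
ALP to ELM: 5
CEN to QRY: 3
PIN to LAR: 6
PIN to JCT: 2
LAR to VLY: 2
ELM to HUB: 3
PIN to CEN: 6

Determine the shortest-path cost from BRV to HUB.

$6

Candidate routes:
BRV–CEN–MID–HUB: 2+1+4 = 7
BRV–JCT–PIN–HUB: 1+2+3 = 6
Cheapest is BRV–JCT–PIN–HUB at $6.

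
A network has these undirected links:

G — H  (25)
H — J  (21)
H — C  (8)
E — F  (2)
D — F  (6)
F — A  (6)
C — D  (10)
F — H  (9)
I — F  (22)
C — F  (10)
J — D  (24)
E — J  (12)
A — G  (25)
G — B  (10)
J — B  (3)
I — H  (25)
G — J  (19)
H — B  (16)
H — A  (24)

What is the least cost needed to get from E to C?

12

Candidate routes:
E–F–D–C: 2+6+10 = 18
E–F–H–C: 2+9+8 = 19
E–F–C: 2+10 = 12
Cheapest is E–F–C at 12.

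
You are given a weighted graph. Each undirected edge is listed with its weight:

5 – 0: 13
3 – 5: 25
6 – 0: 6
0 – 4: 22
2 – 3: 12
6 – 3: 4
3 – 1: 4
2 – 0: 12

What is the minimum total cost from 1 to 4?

36

Shortest distances from 1:
1: 0
3: 4  (via 1)
6: 8  (via 3)
0: 14  (via 6)
2: 16  (via 3)
5: 27  (via 0)
4: 36  (via 0)
Shortest route: 1–3–6–0–4 = 36.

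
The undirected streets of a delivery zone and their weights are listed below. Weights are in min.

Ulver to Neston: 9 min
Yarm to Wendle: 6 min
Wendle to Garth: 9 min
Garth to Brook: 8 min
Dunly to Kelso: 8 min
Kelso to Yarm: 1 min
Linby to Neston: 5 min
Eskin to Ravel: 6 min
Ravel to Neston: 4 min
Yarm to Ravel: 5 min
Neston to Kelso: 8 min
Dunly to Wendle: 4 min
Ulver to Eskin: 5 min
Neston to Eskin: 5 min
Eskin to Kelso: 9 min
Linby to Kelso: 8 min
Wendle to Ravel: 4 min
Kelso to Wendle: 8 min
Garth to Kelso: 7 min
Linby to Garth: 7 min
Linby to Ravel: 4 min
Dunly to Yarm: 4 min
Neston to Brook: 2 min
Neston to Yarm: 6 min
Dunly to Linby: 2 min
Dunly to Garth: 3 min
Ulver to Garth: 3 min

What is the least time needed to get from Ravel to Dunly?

6 min

Settle nodes by increasing distance from Ravel:
Ravel: 0
Linby: 4  (via Ravel)
Neston: 4  (via Ravel)
Wendle: 4  (via Ravel)
Yarm: 5  (via Ravel)
Kelso: 6  (via Yarm)
Eskin: 6  (via Ravel)
Dunly: 6  (via Linby)
Shortest route: Ravel–Linby–Dunly = 6 min.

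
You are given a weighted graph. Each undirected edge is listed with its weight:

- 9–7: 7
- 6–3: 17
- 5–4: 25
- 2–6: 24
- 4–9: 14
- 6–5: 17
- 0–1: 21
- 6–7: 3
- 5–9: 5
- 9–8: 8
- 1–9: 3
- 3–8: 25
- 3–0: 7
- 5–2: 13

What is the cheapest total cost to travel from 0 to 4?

Settle nodes by increasing distance from 0:
0: 0
3: 7  (via 0)
1: 21  (via 0)
6: 24  (via 3)
9: 24  (via 1)
7: 27  (via 6)
5: 29  (via 9)
8: 32  (via 3)
4: 38  (via 9)
Shortest route: 0–1–9–4 = 38.

38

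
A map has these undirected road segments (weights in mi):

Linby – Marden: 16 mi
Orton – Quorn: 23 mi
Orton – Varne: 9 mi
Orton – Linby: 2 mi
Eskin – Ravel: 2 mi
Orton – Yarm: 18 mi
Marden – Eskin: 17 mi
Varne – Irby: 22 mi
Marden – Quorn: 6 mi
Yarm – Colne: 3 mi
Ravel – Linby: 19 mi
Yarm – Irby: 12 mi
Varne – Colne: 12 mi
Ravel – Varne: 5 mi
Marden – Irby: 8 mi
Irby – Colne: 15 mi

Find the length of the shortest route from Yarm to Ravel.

20 mi

Candidate routes:
Yarm–Irby–Varne–Ravel: 12+22+5 = 39
Yarm–Orton–Varne–Ravel: 18+9+5 = 32
Yarm–Colne–Varne–Ravel: 3+12+5 = 20
Yarm–Orton–Linby–Ravel: 18+2+19 = 39
The minimum is 20 mi via Yarm–Colne–Varne–Ravel.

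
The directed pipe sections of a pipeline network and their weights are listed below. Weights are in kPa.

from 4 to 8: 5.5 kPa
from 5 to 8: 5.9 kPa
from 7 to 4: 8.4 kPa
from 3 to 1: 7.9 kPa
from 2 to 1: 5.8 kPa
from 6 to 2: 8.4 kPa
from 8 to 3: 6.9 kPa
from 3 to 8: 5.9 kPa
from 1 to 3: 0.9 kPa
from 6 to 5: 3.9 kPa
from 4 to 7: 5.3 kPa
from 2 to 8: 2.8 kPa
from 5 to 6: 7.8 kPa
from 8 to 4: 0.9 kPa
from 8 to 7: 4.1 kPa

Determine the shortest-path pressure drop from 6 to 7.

Compare a few routes:
6 → 2 → 8 → 7: 8.4+2.8+4.1 = 15.3
6 → 5 → 8 → 7: 3.9+5.9+4.1 = 13.9
Cheapest is 6 → 5 → 8 → 7 at 13.9 kPa.

13.9 kPa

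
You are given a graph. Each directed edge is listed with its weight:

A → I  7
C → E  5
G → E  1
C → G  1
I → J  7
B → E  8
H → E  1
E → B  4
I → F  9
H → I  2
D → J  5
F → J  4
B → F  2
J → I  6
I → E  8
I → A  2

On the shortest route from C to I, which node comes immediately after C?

G

Compare a few routes:
C → G → E → B → F → J → I: 1+1+4+2+4+6 = 18
C → E → B → F → J → I: 5+4+2+4+6 = 21
Cheapest is C → G → E → B → F → J → I at 18.
So from C the first move is to G.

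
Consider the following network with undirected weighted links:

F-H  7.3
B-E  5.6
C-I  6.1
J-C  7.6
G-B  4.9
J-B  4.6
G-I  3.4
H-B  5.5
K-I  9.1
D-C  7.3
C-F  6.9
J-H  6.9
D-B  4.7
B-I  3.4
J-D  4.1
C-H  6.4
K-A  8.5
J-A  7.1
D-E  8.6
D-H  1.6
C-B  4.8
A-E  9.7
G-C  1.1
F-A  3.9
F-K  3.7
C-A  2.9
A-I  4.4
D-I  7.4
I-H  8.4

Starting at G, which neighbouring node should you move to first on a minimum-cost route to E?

B

Compare a few routes:
G–B–E: 4.9+5.6 = 10.5
G–C–A–E: 1.1+2.9+9.7 = 13.7
G–I–B–E: 3.4+3.4+5.6 = 12.4
G–C–B–E: 1.1+4.8+5.6 = 11.5
Cheapest is G–B–E at 10.5.
So from G the first move is to B.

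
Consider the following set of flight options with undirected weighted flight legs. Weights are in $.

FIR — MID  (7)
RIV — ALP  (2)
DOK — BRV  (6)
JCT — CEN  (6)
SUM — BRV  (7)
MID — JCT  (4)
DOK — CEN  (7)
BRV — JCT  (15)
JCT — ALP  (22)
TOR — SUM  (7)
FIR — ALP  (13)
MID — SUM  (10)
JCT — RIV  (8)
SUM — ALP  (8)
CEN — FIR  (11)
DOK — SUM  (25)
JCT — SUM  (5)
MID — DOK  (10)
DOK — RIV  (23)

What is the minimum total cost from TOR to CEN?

$18

Enumerating some paths:
TOR - SUM - ALP - RIV - JCT - CEN: 7+8+2+8+6 = 31
TOR - SUM - MID - JCT - CEN: 7+10+4+6 = 27
TOR - SUM - BRV - DOK - CEN: 7+7+6+7 = 27
TOR - SUM - JCT - CEN: 7+5+6 = 18
Cheapest is TOR - SUM - JCT - CEN at $18.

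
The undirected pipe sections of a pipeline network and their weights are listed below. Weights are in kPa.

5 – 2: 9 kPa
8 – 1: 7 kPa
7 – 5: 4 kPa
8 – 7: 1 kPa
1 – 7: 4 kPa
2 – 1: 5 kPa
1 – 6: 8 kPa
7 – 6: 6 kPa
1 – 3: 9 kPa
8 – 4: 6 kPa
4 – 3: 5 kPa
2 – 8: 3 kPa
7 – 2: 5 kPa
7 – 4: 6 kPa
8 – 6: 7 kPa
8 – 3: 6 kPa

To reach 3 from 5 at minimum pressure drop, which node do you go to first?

Compare a few routes:
5 - 7 - 4 - 3: 4+6+5 = 15
5 - 7 - 8 - 3: 4+1+6 = 11
5 - 7 - 8 - 4 - 3: 4+1+6+5 = 16
The minimum is 11 kPa via 5 - 7 - 8 - 3.
So from 5 the first move is to 7.

7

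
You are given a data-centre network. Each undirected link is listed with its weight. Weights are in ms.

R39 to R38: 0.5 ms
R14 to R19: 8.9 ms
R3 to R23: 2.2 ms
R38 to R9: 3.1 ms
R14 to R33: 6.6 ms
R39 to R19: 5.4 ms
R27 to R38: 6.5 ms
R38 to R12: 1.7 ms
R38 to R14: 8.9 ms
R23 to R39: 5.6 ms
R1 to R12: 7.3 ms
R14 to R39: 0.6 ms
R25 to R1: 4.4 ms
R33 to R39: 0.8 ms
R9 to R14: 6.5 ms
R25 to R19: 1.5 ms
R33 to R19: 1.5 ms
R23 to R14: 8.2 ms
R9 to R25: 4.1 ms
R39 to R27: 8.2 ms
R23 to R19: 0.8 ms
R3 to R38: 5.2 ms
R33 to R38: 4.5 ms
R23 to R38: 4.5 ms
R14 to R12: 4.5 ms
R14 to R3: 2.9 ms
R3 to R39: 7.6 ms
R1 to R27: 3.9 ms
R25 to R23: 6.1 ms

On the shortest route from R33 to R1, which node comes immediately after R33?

Enumerating some paths:
R33 → R39 → R38 → R12 → R1: 0.8+0.5+1.7+7.3 = 10.3
R33 → R19 → R25 → R1: 1.5+1.5+4.4 = 7.4
Cheapest is R33 → R19 → R25 → R1 at 7.4 ms.
So from R33 the first move is to R19.

R19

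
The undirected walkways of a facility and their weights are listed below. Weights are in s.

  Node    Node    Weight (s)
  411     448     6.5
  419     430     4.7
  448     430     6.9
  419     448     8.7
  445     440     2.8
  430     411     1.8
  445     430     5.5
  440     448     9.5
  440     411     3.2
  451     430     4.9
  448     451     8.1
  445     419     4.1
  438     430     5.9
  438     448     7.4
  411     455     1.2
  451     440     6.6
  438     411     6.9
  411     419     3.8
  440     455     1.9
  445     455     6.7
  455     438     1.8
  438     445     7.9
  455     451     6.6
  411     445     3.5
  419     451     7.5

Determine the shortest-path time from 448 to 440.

Running Dijkstra from 448:
448: 0
411: 6.5  (via 448)
430: 6.9  (via 448)
438: 7.4  (via 448)
455: 7.7  (via 411)
451: 8.1  (via 448)
419: 8.7  (via 448)
440: 9.5  (via 448)
Shortest route: 448–440 = 9.5 s.

9.5 s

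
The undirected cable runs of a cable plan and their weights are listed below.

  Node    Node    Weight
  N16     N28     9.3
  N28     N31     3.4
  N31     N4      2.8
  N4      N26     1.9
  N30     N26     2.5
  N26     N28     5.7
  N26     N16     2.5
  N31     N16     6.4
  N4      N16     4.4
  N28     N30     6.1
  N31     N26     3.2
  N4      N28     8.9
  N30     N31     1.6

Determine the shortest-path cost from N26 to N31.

Settle nodes by increasing distance from N26:
N26: 0
N4: 1.9  (via N26)
N30: 2.5  (via N26)
N16: 2.5  (via N26)
N31: 3.2  (via N26)
Shortest route: N26–N31 = 3.2.

3.2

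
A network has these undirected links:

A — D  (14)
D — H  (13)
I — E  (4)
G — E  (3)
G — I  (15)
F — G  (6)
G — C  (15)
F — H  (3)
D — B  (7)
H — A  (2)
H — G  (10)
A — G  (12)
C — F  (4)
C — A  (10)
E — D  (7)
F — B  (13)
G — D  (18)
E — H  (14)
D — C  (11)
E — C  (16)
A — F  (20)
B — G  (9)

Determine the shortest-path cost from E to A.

14

Candidate routes:
E–G–F–H–A: 3+6+3+2 = 14
E–G–A: 3+12 = 15
E–G–H–A: 3+10+2 = 15
The minimum is 14 via E–G–F–H–A.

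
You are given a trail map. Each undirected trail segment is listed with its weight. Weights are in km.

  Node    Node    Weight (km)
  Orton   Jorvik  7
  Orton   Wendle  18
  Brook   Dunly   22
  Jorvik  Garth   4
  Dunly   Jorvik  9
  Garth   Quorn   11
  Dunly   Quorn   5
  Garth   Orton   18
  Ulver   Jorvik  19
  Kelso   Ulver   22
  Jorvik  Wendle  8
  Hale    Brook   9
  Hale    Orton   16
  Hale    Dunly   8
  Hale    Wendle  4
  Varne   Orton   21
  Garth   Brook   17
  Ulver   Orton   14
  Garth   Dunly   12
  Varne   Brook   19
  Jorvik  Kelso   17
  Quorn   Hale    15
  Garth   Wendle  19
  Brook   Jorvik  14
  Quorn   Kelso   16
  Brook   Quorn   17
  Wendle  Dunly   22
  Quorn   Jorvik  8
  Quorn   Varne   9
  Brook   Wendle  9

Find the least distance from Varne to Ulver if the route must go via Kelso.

Shortest Varne→Kelso: Varne → Quorn → Kelso = 25
Best Kelso to Ulver: Kelso → Ulver costing 22
Total via Kelso: 25 + 22 = 47 km.

47 km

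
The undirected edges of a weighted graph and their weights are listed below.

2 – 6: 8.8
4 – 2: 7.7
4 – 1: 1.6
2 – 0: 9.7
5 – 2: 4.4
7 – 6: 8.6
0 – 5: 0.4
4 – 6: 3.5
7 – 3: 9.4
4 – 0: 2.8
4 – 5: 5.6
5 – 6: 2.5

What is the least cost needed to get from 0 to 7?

Candidate routes:
0 - 4 - 5 - 6 - 7: 2.8+5.6+2.5+8.6 = 19.5
0 - 4 - 6 - 7: 2.8+3.5+8.6 = 14.9
0 - 5 - 6 - 7: 0.4+2.5+8.6 = 11.5
0 - 5 - 4 - 6 - 7: 0.4+5.6+3.5+8.6 = 18.1
Cheapest is 0 - 5 - 6 - 7 at 11.5.

11.5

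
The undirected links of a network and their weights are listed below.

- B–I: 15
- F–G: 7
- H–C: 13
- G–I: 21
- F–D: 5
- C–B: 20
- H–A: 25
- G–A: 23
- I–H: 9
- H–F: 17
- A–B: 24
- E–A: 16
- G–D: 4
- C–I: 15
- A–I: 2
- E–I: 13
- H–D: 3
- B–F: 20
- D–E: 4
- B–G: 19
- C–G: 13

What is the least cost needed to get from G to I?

16

Enumerating some paths:
G → I: 21 = 21
G → D → H → I: 4+3+9 = 16
Cheapest is G → D → H → I at 16.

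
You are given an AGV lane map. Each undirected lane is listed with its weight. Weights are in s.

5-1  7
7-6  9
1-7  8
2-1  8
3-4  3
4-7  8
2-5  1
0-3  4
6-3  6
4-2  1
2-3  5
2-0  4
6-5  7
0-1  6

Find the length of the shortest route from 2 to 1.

8 s

Shortest distances from 2:
2: 0
4: 1  (via 2)
5: 1  (via 2)
0: 4  (via 2)
3: 4  (via 4)
1: 8  (via 2)
Shortest route: 2–1 = 8 s.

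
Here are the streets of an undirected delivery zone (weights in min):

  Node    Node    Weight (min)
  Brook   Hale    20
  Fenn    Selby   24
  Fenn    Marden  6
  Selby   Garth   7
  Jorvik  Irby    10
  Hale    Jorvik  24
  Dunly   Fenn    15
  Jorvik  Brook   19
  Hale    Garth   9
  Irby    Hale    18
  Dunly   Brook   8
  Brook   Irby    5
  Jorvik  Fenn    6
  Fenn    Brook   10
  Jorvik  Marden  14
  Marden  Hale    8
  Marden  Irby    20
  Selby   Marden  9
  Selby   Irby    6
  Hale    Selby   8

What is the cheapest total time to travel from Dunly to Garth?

Shortest distances from Dunly:
Dunly: 0
Brook: 8  (via Dunly)
Irby: 13  (via Brook)
Fenn: 15  (via Dunly)
Selby: 19  (via Irby)
Marden: 21  (via Fenn)
Jorvik: 21  (via Fenn)
Garth: 26  (via Selby)
Shortest route: Dunly → Brook → Irby → Selby → Garth = 26 min.

26 min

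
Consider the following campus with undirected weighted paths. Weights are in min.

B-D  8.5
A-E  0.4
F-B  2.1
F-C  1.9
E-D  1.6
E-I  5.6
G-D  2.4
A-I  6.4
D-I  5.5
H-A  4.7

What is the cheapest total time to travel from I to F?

Shortest distances from I:
I: 0
D: 5.5  (via I)
E: 5.6  (via I)
A: 6  (via E)
G: 7.9  (via D)
H: 10.7  (via A)
B: 14  (via D)
F: 16.1  (via B)
Shortest route: I → D → B → F = 16.1 min.

16.1 min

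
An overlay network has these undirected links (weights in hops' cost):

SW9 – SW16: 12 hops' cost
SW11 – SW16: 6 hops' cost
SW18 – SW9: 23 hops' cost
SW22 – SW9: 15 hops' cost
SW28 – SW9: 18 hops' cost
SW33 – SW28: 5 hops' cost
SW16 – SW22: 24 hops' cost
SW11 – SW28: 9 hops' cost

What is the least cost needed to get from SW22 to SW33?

Candidate routes:
SW22 - SW9 - SW28 - SW33: 15+18+5 = 38
SW22 - SW16 - SW11 - SW28 - SW33: 24+6+9+5 = 44
SW22 - SW9 - SW16 - SW11 - SW28 - SW33: 15+12+6+9+5 = 47
SW22 - SW16 - SW9 - SW28 - SW33: 24+12+18+5 = 59
The minimum is 38 hops' cost via SW22 - SW9 - SW28 - SW33.

38 hops' cost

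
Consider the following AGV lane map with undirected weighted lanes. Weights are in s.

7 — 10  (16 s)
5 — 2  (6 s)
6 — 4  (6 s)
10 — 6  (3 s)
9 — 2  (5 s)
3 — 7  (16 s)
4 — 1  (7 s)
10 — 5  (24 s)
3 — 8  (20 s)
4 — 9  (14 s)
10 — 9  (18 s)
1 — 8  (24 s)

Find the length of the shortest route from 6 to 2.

Settle nodes by increasing distance from 6:
6: 0
10: 3  (via 6)
4: 6  (via 6)
1: 13  (via 4)
7: 19  (via 10)
9: 20  (via 4)
2: 25  (via 9)
Shortest route: 6–4–9–2 = 25 s.

25 s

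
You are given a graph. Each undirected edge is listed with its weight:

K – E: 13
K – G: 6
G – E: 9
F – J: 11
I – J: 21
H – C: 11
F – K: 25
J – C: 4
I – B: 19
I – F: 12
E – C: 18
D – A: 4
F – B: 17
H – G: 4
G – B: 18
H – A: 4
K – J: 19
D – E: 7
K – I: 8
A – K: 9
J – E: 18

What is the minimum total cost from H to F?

26

Running Dijkstra from H:
H: 0
A: 4  (via H)
G: 4  (via H)
D: 8  (via A)
K: 10  (via G)
C: 11  (via H)
E: 13  (via G)
J: 15  (via C)
I: 18  (via K)
B: 22  (via G)
F: 26  (via J)
Shortest route: H → C → J → F = 26.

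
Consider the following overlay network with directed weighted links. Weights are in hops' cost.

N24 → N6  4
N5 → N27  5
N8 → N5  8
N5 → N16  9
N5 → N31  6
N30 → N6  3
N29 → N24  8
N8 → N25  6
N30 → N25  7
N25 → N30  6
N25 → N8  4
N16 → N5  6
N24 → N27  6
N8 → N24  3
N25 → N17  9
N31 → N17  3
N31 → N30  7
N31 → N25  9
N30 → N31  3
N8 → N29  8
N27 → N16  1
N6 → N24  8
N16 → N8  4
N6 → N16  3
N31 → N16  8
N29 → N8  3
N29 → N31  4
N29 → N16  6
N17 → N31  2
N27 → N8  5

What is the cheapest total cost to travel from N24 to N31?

Shortest distances from N24:
N24: 0
N6: 4  (via N24)
N27: 6  (via N24)
N16: 7  (via N6)
N8: 11  (via N27)
N5: 13  (via N16)
N25: 17  (via N8)
N29: 19  (via N8)
N31: 19  (via N5)
Shortest route: N24–N6–N16–N5–N31 = 19 hops' cost.

19 hops' cost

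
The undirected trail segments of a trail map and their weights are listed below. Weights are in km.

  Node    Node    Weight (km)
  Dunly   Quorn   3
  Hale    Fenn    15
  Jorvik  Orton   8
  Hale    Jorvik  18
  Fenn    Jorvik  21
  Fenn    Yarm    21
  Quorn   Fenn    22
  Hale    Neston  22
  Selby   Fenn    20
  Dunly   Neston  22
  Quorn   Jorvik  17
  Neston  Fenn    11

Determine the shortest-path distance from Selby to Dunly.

45 km

Enumerating some paths:
Selby - Fenn - Neston - Dunly: 20+11+22 = 53
Selby - Fenn - Quorn - Dunly: 20+22+3 = 45
The minimum is 45 km via Selby - Fenn - Quorn - Dunly.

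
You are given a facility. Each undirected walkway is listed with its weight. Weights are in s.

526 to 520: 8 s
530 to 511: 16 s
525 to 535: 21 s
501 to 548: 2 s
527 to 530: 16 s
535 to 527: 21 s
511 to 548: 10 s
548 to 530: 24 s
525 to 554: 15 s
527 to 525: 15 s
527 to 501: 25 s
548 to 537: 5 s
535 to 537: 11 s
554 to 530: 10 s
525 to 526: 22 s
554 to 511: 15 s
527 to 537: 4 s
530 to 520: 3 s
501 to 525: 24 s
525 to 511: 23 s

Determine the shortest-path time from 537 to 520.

Enumerating some paths:
537–548–511–554–530–520: 5+10+15+10+3 = 43
537–548–530–520: 5+24+3 = 32
537–527–530–520: 4+16+3 = 23
537–548–511–530–520: 5+10+16+3 = 34
Cheapest is 537–527–530–520 at 23 s.

23 s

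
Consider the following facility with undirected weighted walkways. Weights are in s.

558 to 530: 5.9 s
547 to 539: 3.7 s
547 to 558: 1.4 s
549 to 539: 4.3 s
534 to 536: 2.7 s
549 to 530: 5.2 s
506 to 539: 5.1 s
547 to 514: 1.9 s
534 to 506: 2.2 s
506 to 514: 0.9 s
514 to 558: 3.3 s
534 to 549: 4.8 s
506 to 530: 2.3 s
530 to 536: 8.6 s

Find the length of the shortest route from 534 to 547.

Enumerating some paths:
534 - 506 - 514 - 558 - 547: 2.2+0.9+3.3+1.4 = 7.8
534 - 506 - 514 - 547: 2.2+0.9+1.9 = 5
534 - 506 - 539 - 547: 2.2+5.1+3.7 = 11
The minimum is 5 s via 534 - 506 - 514 - 547.

5 s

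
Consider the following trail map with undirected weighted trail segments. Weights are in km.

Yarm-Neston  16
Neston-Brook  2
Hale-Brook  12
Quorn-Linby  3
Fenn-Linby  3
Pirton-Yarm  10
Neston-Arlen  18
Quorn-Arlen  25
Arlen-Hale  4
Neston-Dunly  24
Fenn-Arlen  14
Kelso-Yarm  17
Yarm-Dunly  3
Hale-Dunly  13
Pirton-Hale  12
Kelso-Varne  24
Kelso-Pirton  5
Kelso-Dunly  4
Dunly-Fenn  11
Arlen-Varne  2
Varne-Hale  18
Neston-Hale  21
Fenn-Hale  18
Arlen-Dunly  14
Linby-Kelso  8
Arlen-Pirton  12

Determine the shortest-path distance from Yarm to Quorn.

18 km

Settle nodes by increasing distance from Yarm:
Yarm: 0
Dunly: 3  (via Yarm)
Kelso: 7  (via Dunly)
Pirton: 10  (via Yarm)
Fenn: 14  (via Dunly)
Linby: 15  (via Kelso)
Hale: 16  (via Dunly)
Neston: 16  (via Yarm)
Arlen: 17  (via Dunly)
Brook: 18  (via Neston)
Quorn: 18  (via Linby)
Shortest route: Yarm–Dunly–Kelso–Linby–Quorn = 18 km.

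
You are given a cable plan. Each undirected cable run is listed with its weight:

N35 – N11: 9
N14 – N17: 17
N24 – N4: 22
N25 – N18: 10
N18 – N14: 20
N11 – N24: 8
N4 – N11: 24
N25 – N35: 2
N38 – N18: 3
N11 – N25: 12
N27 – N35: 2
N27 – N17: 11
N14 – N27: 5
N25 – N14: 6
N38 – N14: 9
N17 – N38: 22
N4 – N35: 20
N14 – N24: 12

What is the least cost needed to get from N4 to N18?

32

Settle nodes by increasing distance from N4:
N4: 0
N35: 20  (via N4)
N24: 22  (via N4)
N25: 22  (via N35)
N27: 22  (via N35)
N11: 24  (via N4)
N14: 27  (via N27)
N18: 32  (via N25)
Shortest route: N4 → N35 → N25 → N18 = 32.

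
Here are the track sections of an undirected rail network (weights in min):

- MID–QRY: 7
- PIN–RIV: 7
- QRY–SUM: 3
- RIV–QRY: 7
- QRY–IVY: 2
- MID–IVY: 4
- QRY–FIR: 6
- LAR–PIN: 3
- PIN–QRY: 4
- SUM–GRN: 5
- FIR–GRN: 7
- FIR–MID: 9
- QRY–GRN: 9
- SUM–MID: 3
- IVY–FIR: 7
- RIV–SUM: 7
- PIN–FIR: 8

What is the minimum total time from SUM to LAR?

10 min

Candidate routes:
SUM - QRY - PIN - LAR: 3+4+3 = 10
SUM - MID - QRY - PIN - LAR: 3+7+4+3 = 17
SUM - RIV - PIN - LAR: 7+7+3 = 17
SUM - MID - IVY - QRY - PIN - LAR: 3+4+2+4+3 = 16
Cheapest is SUM - QRY - PIN - LAR at 10 min.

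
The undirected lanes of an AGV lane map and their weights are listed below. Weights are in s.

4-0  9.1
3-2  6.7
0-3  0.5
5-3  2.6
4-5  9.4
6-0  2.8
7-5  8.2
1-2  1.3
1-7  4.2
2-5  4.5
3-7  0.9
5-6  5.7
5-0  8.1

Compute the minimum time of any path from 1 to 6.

8.4 s

Candidate routes:
1 - 2 - 3 - 0 - 6: 1.3+6.7+0.5+2.8 = 11.3
1 - 7 - 3 - 0 - 6: 4.2+0.9+0.5+2.8 = 8.4
Cheapest is 1 - 7 - 3 - 0 - 6 at 8.4 s.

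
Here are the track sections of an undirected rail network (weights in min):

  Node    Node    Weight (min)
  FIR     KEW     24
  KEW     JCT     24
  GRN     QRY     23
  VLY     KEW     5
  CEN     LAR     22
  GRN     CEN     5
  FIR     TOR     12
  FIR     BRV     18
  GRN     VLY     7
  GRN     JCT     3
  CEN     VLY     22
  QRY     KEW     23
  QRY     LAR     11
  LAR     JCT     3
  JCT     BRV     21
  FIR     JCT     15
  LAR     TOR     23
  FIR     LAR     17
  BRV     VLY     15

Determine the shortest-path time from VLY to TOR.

36 min

Enumerating some paths:
VLY → GRN → JCT → FIR → TOR: 7+3+15+12 = 37
VLY → KEW → FIR → TOR: 5+24+12 = 41
VLY → GRN → JCT → LAR → TOR: 7+3+3+23 = 36
Cheapest is VLY → GRN → JCT → LAR → TOR at 36 min.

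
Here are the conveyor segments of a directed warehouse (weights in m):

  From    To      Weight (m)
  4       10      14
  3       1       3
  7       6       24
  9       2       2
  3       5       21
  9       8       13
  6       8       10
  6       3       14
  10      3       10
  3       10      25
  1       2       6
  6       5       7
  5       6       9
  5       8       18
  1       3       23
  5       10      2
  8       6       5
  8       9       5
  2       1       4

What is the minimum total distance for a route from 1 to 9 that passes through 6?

68 m

Best 1 to 6: 1 → 3 → 5 → 6 costing 53
Shortest 6→9: 6 → 8 → 9 = 15
Total via 6: 53 + 15 = 68 m.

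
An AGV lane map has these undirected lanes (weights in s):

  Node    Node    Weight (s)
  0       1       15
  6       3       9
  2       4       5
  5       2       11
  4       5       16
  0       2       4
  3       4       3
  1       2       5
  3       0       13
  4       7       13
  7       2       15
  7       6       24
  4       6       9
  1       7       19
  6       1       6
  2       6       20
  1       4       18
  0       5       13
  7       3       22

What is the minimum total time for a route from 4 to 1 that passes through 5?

32 s

Best 4 to 5: 4 → 5 costing 16
Shortest 5→1: 5 → 2 → 1 = 16
Total via 5: 16 + 16 = 32 s.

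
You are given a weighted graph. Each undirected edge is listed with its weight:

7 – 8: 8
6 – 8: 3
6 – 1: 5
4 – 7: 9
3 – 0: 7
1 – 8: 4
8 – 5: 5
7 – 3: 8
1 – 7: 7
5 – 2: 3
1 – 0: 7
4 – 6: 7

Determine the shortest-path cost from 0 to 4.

Compare a few routes:
0 → 3 → 7 → 4: 7+8+9 = 24
0 → 1 → 6 → 4: 7+5+7 = 19
0 → 1 → 7 → 4: 7+7+9 = 23
0 → 1 → 8 → 6 → 4: 7+4+3+7 = 21
Cheapest is 0 → 1 → 6 → 4 at 19.

19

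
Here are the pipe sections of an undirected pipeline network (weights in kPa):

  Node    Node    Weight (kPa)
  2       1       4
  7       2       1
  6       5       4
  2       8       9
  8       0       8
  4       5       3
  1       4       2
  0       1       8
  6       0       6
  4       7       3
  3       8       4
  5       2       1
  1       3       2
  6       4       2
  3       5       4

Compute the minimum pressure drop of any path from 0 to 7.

Enumerating some paths:
0 - 6 - 5 - 2 - 7: 6+4+1+1 = 12
0 - 1 - 4 - 7: 8+2+3 = 13
0 - 6 - 4 - 7: 6+2+3 = 11
0 - 1 - 2 - 7: 8+4+1 = 13
The minimum is 11 kPa via 0 - 6 - 4 - 7.

11 kPa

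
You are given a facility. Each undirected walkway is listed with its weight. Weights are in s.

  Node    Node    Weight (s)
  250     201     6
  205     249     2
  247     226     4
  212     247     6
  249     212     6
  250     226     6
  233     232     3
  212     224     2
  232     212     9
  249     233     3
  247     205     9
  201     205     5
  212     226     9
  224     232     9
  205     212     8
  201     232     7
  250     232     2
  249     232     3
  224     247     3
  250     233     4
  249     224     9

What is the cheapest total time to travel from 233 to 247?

14 s

Settle nodes by increasing distance from 233:
233: 0
249: 3  (via 233)
232: 3  (via 233)
250: 4  (via 233)
205: 5  (via 249)
212: 9  (via 249)
226: 10  (via 250)
201: 10  (via 232)
224: 11  (via 212)
247: 14  (via 205)
Shortest route: 233–249–205–247 = 14 s.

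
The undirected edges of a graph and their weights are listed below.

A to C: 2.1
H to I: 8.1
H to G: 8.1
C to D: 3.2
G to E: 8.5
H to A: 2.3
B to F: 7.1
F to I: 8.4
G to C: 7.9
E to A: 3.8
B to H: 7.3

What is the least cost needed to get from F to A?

Candidate routes:
F - I - H - G - C - A: 8.4+8.1+8.1+7.9+2.1 = 34.6
F - I - H - A: 8.4+8.1+2.3 = 18.8
F - B - H - G - C - A: 7.1+7.3+8.1+7.9+2.1 = 32.5
F - B - H - A: 7.1+7.3+2.3 = 16.7
The minimum is 16.7 via F - B - H - A.

16.7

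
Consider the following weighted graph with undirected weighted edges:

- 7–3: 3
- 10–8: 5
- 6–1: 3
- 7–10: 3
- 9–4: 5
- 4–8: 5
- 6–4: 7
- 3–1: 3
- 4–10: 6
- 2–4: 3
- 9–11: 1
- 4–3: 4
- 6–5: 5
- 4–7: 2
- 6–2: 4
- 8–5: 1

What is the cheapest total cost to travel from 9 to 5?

11

Enumerating some paths:
9 - 4 - 7 - 10 - 8 - 5: 5+2+3+5+1 = 16
9 - 4 - 8 - 5: 5+5+1 = 11
The minimum is 11 via 9 - 4 - 8 - 5.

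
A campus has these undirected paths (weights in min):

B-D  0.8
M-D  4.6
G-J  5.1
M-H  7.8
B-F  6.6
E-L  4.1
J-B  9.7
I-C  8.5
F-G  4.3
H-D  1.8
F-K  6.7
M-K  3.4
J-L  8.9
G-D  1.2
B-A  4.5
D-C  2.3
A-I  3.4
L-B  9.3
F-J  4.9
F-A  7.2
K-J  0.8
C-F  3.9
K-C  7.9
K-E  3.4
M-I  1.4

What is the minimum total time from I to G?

Enumerating some paths:
I - M - D - G: 1.4+4.6+1.2 = 7.2
I - A - B - D - G: 3.4+4.5+0.8+1.2 = 9.9
I - C - D - G: 8.5+2.3+1.2 = 12
I - M - K - J - G: 1.4+3.4+0.8+5.1 = 10.7
The minimum is 7.2 min via I - M - D - G.

7.2 min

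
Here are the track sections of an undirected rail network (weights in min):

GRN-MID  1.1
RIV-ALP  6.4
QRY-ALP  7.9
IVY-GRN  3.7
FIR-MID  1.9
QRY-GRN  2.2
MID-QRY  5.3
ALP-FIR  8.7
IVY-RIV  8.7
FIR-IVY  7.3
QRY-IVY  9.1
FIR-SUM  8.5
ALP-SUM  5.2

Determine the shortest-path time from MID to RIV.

13.5 min

Compare a few routes:
MID–FIR–ALP–RIV: 1.9+8.7+6.4 = 17
MID–FIR–IVY–RIV: 1.9+7.3+8.7 = 17.9
MID–GRN–QRY–ALP–RIV: 1.1+2.2+7.9+6.4 = 17.6
MID–GRN–IVY–RIV: 1.1+3.7+8.7 = 13.5
The minimum is 13.5 min via MID–GRN–IVY–RIV.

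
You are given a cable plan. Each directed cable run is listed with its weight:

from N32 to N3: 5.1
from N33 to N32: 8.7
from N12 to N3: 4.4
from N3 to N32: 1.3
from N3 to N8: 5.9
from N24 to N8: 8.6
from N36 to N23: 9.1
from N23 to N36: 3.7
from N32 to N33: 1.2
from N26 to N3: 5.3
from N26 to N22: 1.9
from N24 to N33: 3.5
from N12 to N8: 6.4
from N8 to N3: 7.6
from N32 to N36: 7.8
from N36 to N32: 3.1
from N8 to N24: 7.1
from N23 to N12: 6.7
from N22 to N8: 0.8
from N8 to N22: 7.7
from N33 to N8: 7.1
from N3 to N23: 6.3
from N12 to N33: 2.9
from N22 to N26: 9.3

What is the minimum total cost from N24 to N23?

22.5

Running Dijkstra from N24:
N24: 0
N33: 3.5  (via N24)
N8: 8.6  (via N24)
N32: 12.2  (via N33)
N3: 16.2  (via N8)
N22: 16.3  (via N8)
N36: 20  (via N32)
N23: 22.5  (via N3)
Shortest route: N24 → N8 → N3 → N23 = 22.5.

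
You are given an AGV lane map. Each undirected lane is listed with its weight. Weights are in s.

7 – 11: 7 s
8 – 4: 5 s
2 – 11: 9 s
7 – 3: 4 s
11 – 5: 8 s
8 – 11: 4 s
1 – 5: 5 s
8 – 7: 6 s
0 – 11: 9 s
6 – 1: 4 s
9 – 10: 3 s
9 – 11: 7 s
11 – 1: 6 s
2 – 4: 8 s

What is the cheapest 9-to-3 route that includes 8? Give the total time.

21 s

Best 9 to 8: 9–11–8 costing 11
Shortest 8→3: 8–7–3 = 10
Total via 8: 11 + 10 = 21 s.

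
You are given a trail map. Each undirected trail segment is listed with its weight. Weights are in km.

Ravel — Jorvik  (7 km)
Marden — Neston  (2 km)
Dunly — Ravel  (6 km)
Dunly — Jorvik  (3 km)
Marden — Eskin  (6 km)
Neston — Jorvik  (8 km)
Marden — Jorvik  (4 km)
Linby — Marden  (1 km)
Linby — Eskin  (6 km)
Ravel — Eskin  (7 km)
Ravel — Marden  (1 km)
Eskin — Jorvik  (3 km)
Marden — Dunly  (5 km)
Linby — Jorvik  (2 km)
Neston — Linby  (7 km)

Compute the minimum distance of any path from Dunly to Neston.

7 km

Compare a few routes:
Dunly - Marden - Neston: 5+2 = 7
Dunly - Jorvik - Linby - Marden - Neston: 3+2+1+2 = 8
The minimum is 7 km via Dunly - Marden - Neston.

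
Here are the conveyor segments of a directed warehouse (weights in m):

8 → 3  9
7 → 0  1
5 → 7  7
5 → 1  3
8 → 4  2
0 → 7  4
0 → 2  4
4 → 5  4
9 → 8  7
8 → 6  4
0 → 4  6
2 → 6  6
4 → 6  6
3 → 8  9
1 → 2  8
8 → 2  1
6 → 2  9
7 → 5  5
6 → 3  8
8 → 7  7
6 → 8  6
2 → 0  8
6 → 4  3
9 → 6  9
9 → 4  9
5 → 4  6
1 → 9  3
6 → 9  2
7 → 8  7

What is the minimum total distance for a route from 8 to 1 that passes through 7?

Best 8 to 7: 8 → 7 costing 7
Best 7 to 1: 7 → 5 → 1 costing 8
Total via 7: 7 + 8 = 15 m.

15 m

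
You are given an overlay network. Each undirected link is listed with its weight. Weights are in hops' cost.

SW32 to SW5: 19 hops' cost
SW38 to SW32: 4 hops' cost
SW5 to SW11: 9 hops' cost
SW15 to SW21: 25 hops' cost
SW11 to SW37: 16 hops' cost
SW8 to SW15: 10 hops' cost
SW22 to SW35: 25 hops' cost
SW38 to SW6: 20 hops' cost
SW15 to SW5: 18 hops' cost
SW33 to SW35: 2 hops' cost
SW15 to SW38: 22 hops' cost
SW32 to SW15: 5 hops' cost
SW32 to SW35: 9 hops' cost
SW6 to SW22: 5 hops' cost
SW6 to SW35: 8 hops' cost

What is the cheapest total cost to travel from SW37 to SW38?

48 hops' cost

Running Dijkstra from SW37:
SW37: 0
SW11: 16  (via SW37)
SW5: 25  (via SW11)
SW15: 43  (via SW5)
SW32: 44  (via SW5)
SW38: 48  (via SW32)
Shortest route: SW37–SW11–SW5–SW32–SW38 = 48 hops' cost.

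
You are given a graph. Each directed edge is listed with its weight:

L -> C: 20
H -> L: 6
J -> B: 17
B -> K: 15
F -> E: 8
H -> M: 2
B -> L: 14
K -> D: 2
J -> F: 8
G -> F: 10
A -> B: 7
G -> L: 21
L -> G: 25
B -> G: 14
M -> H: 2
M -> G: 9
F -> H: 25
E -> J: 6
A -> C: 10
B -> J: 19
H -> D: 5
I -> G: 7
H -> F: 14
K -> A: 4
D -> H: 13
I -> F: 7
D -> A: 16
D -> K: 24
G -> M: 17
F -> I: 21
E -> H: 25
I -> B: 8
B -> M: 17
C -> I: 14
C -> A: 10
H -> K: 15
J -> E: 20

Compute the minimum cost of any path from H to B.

Running Dijkstra from H:
H: 0
M: 2  (via H)
D: 5  (via H)
L: 6  (via H)
G: 11  (via M)
F: 14  (via H)
K: 15  (via H)
A: 19  (via K)
E: 22  (via F)
B: 26  (via A)
Shortest route: H–K–A–B = 26.

26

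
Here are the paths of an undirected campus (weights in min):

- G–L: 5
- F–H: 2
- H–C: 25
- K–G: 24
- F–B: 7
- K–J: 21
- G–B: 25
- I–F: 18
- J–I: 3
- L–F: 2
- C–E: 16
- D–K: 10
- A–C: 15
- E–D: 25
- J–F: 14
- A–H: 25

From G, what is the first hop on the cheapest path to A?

Candidate routes:
G–L–F–H–C–A: 5+2+2+25+15 = 49
G–L–F–H–A: 5+2+2+25 = 34
The minimum is 34 min via G–L–F–H–A.
So from G the first move is to L.

L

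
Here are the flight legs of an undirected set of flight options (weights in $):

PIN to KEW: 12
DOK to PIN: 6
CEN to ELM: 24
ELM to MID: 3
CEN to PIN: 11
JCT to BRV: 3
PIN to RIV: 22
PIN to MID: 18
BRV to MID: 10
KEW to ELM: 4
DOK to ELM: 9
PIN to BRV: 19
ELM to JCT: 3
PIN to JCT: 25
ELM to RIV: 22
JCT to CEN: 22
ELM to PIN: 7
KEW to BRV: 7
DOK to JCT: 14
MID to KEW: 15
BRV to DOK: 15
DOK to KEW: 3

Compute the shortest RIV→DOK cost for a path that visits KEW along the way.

$29

Best RIV to KEW: RIV–ELM–KEW costing 26
Best KEW to DOK: KEW–DOK costing 3
Total via KEW: 26 + 3 = $29.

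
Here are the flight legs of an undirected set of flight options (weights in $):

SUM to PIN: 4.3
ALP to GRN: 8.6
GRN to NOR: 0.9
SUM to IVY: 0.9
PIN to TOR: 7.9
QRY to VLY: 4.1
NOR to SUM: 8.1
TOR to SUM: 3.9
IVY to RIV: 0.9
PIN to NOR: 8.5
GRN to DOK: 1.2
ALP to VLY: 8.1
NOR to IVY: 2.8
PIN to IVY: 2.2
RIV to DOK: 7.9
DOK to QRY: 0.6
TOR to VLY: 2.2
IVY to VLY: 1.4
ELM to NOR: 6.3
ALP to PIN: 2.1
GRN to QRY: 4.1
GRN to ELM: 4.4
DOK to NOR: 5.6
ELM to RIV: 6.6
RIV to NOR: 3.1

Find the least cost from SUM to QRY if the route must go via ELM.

$14.6

Best SUM to ELM: SUM → IVY → RIV → ELM costing 8.4
Shortest ELM→QRY: ELM → GRN → DOK → QRY = 6.2
Total via ELM: 8.4 + 6.2 = $14.6.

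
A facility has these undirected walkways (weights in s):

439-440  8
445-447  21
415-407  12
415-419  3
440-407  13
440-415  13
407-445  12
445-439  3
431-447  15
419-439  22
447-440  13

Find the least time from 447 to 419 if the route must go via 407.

Shortest 447→407: 447–440–407 = 26
Shortest 407→419: 407–415–419 = 15
Total via 407: 26 + 15 = 41 s.

41 s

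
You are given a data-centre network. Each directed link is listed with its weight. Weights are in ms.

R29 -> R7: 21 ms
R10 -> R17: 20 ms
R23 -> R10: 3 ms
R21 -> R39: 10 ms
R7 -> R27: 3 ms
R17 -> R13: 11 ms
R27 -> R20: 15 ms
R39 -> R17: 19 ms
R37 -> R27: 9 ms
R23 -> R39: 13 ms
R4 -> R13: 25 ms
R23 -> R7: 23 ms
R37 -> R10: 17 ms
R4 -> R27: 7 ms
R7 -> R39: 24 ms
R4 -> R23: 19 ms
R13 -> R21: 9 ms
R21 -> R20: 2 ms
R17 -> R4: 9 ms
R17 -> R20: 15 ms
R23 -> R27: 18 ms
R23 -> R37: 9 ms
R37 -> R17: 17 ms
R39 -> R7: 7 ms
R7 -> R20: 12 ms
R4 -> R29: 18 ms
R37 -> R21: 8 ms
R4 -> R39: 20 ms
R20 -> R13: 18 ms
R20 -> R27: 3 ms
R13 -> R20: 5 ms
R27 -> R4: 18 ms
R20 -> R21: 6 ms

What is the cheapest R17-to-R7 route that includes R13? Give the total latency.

37 ms

Best R17 to R13: R17 → R13 costing 11
Best R13 to R7: R13 → R21 → R39 → R7 costing 26
Total via R13: 11 + 26 = 37 ms.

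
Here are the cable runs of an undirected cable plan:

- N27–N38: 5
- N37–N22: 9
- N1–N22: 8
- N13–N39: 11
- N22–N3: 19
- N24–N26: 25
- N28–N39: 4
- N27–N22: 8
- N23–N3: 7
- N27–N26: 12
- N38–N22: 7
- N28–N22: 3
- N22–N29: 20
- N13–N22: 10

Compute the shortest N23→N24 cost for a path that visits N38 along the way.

Shortest N23→N38: N23 → N3 → N22 → N38 = 33
Best N38 to N24: N38 → N27 → N26 → N24 costing 42
Total via N38: 33 + 42 = 75.

75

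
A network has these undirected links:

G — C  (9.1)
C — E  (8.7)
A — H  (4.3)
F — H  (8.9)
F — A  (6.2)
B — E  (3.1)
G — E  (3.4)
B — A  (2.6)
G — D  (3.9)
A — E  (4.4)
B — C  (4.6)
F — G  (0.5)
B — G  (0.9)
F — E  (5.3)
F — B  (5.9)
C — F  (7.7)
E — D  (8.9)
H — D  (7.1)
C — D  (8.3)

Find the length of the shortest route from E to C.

7.7

Candidate routes:
E - C: 8.7 = 8.7
E - B - C: 3.1+4.6 = 7.7
E - G - B - C: 3.4+0.9+4.6 = 8.9
Cheapest is E - B - C at 7.7.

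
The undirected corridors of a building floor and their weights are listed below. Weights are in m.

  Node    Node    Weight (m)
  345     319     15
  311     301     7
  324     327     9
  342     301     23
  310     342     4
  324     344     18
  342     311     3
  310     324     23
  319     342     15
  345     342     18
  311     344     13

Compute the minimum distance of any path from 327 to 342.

36 m

Settle nodes by increasing distance from 327:
327: 0
324: 9  (via 327)
344: 27  (via 324)
310: 32  (via 324)
342: 36  (via 310)
Shortest route: 327–324–310–342 = 36 m.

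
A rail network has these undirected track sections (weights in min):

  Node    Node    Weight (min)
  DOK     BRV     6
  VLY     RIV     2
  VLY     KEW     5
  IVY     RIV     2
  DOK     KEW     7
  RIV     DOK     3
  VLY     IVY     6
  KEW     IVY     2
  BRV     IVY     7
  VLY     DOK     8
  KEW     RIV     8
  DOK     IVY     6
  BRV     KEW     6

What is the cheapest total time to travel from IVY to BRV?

7 min

Compare a few routes:
IVY–BRV: 7 = 7
IVY–KEW–BRV: 2+6 = 8
Cheapest is IVY–BRV at 7 min.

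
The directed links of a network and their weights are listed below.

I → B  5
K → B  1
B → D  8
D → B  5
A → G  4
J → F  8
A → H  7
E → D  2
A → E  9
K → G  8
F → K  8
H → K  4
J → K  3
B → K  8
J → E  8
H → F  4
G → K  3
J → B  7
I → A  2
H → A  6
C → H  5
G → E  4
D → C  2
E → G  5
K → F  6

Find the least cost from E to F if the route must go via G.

14

Shortest E→G: E–G = 5
Shortest G→F: G–K–F = 9
Total via G: 5 + 9 = 14.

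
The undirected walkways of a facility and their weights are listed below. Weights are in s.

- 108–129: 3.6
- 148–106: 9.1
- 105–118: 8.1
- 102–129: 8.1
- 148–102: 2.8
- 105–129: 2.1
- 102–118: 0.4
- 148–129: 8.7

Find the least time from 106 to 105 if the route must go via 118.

20.4 s

Best 106 to 118: 106 → 148 → 102 → 118 costing 12.3
Best 118 to 105: 118 → 105 costing 8.1
Total via 118: 12.3 + 8.1 = 20.4 s.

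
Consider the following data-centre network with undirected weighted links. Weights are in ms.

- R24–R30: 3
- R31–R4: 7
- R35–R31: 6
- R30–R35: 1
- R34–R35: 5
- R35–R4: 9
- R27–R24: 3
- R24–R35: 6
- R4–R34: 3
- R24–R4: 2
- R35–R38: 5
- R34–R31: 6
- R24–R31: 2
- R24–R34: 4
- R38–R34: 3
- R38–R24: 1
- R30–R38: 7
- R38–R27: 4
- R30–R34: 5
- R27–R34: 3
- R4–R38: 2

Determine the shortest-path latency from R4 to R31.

Running Dijkstra from R4:
R4: 0
R38: 2  (via R4)
R24: 2  (via R4)
R34: 3  (via R4)
R31: 4  (via R24)
Shortest route: R4 → R24 → R31 = 4 ms.

4 ms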